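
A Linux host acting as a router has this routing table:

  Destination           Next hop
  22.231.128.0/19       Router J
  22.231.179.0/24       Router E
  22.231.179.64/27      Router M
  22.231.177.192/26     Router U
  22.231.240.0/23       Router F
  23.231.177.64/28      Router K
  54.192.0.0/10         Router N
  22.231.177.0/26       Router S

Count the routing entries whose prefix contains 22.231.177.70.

0

No listed prefix contains 22.231.177.70.
Total matching entries: 0.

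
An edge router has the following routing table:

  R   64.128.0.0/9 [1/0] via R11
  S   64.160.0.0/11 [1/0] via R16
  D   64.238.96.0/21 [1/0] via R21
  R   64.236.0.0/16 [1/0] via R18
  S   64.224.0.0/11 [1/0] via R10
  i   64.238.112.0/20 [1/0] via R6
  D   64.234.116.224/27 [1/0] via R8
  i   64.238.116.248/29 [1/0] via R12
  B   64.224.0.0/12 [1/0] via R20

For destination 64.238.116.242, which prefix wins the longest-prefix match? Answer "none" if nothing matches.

64.238.112.0/20

Entries matching 64.238.116.242:
  64.128.0.0/9 (64.128.0.0 - 64.255.255.255)
  64.224.0.0/11 (64.224.0.0 - 64.255.255.255)
  64.224.0.0/12 (64.224.0.0 - 64.239.255.255)
  64.238.112.0/20 (64.238.112.0 - 64.238.127.255)
Most specific is 64.238.112.0/20.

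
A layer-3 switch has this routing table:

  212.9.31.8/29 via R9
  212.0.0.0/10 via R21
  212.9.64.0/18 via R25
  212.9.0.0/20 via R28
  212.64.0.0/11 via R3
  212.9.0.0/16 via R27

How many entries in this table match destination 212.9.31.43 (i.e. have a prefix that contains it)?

2

Prefixes containing 212.9.31.43:
  212.0.0.0/10 (212.0.0.0 - 212.63.255.255)
  212.9.0.0/16 (212.9.0.0 - 212.9.255.255)
Total matching entries: 2.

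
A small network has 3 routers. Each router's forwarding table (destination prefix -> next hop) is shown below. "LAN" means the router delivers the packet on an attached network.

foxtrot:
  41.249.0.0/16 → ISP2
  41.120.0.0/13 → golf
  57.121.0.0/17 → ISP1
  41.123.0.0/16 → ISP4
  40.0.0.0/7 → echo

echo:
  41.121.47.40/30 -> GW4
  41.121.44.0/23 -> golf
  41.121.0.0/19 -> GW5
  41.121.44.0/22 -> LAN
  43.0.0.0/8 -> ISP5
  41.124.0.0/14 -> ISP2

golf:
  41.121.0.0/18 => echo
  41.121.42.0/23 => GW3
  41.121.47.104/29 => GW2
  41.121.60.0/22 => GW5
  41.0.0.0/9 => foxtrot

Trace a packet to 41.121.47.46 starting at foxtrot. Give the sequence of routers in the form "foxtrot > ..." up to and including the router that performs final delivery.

foxtrot > golf > echo

At foxtrot: longest match for 41.121.47.46 is 41.120.0.0/13 -> golf
At golf: longest match for 41.121.47.46 is 41.121.0.0/18 -> echo
At echo: longest match for 41.121.47.46 is 41.121.44.0/22 -> LAN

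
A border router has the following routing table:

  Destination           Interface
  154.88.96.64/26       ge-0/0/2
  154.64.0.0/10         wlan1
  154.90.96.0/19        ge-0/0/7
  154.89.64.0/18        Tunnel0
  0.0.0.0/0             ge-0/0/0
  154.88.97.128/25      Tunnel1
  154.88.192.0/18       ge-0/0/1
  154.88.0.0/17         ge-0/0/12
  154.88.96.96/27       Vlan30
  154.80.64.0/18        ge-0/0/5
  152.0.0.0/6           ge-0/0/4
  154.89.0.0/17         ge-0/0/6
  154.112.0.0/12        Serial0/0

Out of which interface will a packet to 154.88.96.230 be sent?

ge-0/0/12

Routes whose prefix contains 154.88.96.230:
  0.0.0.0/0 (default, matches everything) -> ge-0/0/0
  152.0.0.0/6 (152.0.0.0 - 155.255.255.255) -> ge-0/0/4
  154.64.0.0/10 (154.64.0.0 - 154.127.255.255) -> wlan1
  154.88.0.0/17 (154.88.0.0 - 154.88.127.255) -> ge-0/0/12
More-specific entries that do NOT match:
  154.88.96.96/27 (154.88.96.96 - 154.88.96.127) does not contain 154.88.96.230
  154.88.96.64/26 (154.88.96.64 - 154.88.96.127) does not contain 154.88.96.230
  154.88.97.128/25 (154.88.97.128 - 154.88.97.255) does not contain 154.88.96.230
  154.90.96.0/19 (154.90.96.0 - 154.90.127.255) does not contain 154.88.96.230
  154.89.64.0/18 (154.89.64.0 - 154.89.127.255) does not contain 154.88.96.230
  154.88.192.0/18 (154.88.192.0 - 154.88.255.255) does not contain 154.88.96.230
  154.80.64.0/18 (154.80.64.0 - 154.80.127.255) does not contain 154.88.96.230
Longest matching prefix is /17 -> interface ge-0/0/12.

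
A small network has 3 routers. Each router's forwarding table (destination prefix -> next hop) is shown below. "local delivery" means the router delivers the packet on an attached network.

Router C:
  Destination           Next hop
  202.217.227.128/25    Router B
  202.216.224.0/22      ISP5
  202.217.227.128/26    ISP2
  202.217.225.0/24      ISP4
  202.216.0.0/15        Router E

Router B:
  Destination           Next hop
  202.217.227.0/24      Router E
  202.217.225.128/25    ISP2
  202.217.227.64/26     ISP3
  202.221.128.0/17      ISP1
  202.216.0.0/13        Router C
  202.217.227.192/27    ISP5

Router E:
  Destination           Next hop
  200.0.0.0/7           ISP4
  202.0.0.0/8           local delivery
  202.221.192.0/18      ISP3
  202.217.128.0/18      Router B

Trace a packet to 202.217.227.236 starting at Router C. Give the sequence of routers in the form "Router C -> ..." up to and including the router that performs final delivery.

Router C -> Router B -> Router E

At Router C: longest match for 202.217.227.236 is 202.217.227.128/25 -> Router B
At Router B: longest match for 202.217.227.236 is 202.217.227.0/24 -> Router E
At Router E: longest match for 202.217.227.236 is 202.0.0.0/8 -> local delivery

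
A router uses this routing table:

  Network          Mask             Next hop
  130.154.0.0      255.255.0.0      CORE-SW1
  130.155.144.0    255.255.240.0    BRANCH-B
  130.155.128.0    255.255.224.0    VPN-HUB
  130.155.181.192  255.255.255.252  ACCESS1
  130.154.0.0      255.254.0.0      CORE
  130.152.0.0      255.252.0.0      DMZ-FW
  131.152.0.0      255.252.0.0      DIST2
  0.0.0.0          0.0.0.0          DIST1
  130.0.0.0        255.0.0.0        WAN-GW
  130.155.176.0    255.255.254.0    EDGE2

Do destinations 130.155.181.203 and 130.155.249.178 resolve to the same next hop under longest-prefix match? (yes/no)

yes

130.155.181.203: longest match 130.154.0.0/15 -> CORE
130.155.249.178: longest match 130.154.0.0/15 -> CORE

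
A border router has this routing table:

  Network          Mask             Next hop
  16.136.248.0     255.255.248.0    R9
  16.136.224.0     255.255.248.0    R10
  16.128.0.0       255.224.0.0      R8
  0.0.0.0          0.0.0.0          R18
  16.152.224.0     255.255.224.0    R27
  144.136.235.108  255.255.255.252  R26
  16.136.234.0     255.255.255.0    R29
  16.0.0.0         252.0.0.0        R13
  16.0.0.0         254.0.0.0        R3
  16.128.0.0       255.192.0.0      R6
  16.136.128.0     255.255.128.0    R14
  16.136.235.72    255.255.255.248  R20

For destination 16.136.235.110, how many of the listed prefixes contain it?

6

Prefixes containing 16.136.235.110:
  0.0.0.0/0 (default, matches everything)
  16.0.0.0/6 (16.0.0.0 - 19.255.255.255)
  16.0.0.0/7 (16.0.0.0 - 17.255.255.255)
  16.128.0.0/10 (16.128.0.0 - 16.191.255.255)
  16.128.0.0/11 (16.128.0.0 - 16.159.255.255)
  16.136.128.0/17 (16.136.128.0 - 16.136.255.255)
Total matching entries: 6.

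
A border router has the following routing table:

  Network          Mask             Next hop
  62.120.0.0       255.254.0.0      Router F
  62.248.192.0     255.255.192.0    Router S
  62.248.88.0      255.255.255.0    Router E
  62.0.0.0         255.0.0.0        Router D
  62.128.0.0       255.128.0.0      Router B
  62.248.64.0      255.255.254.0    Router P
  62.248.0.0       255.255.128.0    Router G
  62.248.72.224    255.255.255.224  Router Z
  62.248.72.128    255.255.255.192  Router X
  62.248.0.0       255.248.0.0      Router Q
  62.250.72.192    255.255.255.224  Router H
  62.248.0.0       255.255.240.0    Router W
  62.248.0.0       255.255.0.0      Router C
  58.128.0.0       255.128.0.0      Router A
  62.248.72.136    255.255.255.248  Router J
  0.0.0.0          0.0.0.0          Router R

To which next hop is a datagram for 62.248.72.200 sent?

Routes whose prefix contains 62.248.72.200:
  0.0.0.0/0 (default, matches everything) -> Router R
  62.0.0.0/8 (62.0.0.0 - 62.255.255.255) -> Router D
  62.128.0.0/9 (62.128.0.0 - 62.255.255.255) -> Router B
  62.248.0.0/13 (62.248.0.0 - 62.255.255.255) -> Router Q
  62.248.0.0/16 (62.248.0.0 - 62.248.255.255) -> Router C
  62.248.0.0/17 (62.248.0.0 - 62.248.127.255) -> Router G
More-specific entries that do NOT match:
  62.248.72.136/29 (62.248.72.136 - 62.248.72.143) does not contain 62.248.72.200
  62.248.72.224/27 (62.248.72.224 - 62.248.72.255) does not contain 62.248.72.200
  62.250.72.192/27 (62.250.72.192 - 62.250.72.223) does not contain 62.248.72.200
  62.248.72.128/26 (62.248.72.128 - 62.248.72.191) does not contain 62.248.72.200
  62.248.88.0/24 (62.248.88.0 - 62.248.88.255) does not contain 62.248.72.200
  62.248.64.0/23 (62.248.64.0 - 62.248.65.255) does not contain 62.248.72.200
  62.248.0.0/20 (62.248.0.0 - 62.248.15.255) does not contain 62.248.72.200
  62.248.192.0/18 (62.248.192.0 - 62.248.255.255) does not contain 62.248.72.200
Longest matching prefix is /17 -> next hop Router G.

Router G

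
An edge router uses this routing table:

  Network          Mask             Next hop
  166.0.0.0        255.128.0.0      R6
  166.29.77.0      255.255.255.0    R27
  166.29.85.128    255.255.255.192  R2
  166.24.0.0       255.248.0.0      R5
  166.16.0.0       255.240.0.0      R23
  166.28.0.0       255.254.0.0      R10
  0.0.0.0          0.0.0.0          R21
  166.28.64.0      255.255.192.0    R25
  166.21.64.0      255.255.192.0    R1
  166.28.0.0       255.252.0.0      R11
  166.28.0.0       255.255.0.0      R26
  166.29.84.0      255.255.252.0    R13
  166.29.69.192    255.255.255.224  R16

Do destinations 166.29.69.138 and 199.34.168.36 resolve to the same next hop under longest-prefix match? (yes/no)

166.29.69.138: longest match 166.28.0.0/15 -> R10
199.34.168.36: longest match 0.0.0.0/0 -> R21

no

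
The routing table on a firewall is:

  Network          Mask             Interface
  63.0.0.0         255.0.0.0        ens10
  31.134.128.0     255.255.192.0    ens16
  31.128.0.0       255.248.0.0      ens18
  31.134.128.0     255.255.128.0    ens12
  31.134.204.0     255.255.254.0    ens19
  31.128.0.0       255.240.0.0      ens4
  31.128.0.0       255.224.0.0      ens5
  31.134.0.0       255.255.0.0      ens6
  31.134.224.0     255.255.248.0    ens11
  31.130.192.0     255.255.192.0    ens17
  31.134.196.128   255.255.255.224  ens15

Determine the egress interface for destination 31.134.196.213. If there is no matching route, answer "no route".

Routes whose prefix contains 31.134.196.213:
  31.128.0.0/11 (31.128.0.0 - 31.159.255.255) -> ens5
  31.128.0.0/12 (31.128.0.0 - 31.143.255.255) -> ens4
  31.128.0.0/13 (31.128.0.0 - 31.135.255.255) -> ens18
  31.134.0.0/16 (31.134.0.0 - 31.134.255.255) -> ens6
  31.134.128.0/17 (31.134.128.0 - 31.134.255.255) -> ens12
More-specific entries that do NOT match:
  31.134.196.128/27 (31.134.196.128 - 31.134.196.159) does not contain 31.134.196.213
  31.134.204.0/23 (31.134.204.0 - 31.134.205.255) does not contain 31.134.196.213
  31.134.224.0/21 (31.134.224.0 - 31.134.231.255) does not contain 31.134.196.213
  31.134.128.0/18 (31.134.128.0 - 31.134.191.255) does not contain 31.134.196.213
  31.130.192.0/18 (31.130.192.0 - 31.130.255.255) does not contain 31.134.196.213
Longest matching prefix is /17 -> interface ens12.

ens12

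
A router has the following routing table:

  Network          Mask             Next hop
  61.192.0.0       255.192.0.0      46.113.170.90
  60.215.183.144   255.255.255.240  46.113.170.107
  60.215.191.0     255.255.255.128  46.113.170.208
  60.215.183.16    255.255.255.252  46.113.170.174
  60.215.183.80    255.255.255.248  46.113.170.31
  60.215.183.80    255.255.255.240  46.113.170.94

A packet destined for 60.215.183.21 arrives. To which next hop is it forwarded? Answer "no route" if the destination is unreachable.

no route

No entry's prefix contains 60.215.183.21; there is no default route.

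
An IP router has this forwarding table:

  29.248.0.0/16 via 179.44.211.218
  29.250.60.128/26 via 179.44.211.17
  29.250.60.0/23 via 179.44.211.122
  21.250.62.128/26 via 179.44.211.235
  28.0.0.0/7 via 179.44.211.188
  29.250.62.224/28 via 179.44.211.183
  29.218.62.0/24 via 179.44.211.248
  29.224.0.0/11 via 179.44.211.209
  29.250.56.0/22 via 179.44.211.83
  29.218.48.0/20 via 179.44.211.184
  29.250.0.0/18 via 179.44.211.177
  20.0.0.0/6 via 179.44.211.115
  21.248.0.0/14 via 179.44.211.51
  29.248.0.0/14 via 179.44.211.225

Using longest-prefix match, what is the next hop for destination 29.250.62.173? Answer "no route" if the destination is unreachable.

Routes whose prefix contains 29.250.62.173:
  28.0.0.0/7 (28.0.0.0 - 29.255.255.255) -> 179.44.211.188
  29.224.0.0/11 (29.224.0.0 - 29.255.255.255) -> 179.44.211.209
  29.248.0.0/14 (29.248.0.0 - 29.251.255.255) -> 179.44.211.225
  29.250.0.0/18 (29.250.0.0 - 29.250.63.255) -> 179.44.211.177
More-specific entries that do NOT match:
  29.250.62.224/28 (29.250.62.224 - 29.250.62.239) does not contain 29.250.62.173
  29.250.60.128/26 (29.250.60.128 - 29.250.60.191) does not contain 29.250.62.173
  21.250.62.128/26 (21.250.62.128 - 21.250.62.191) does not contain 29.250.62.173
  29.218.62.0/24 (29.218.62.0 - 29.218.62.255) does not contain 29.250.62.173
  29.250.60.0/23 (29.250.60.0 - 29.250.61.255) does not contain 29.250.62.173
  29.250.56.0/22 (29.250.56.0 - 29.250.59.255) does not contain 29.250.62.173
  29.218.48.0/20 (29.218.48.0 - 29.218.63.255) does not contain 29.250.62.173
Longest matching prefix is /18 -> next hop 179.44.211.177.

179.44.211.177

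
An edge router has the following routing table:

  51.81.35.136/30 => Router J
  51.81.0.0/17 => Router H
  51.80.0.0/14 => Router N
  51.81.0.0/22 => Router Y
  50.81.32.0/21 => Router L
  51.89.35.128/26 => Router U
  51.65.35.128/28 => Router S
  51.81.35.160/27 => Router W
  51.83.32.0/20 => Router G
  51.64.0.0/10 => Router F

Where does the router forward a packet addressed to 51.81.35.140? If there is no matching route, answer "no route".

Routes whose prefix contains 51.81.35.140:
  51.64.0.0/10 (51.64.0.0 - 51.127.255.255) -> Router F
  51.80.0.0/14 (51.80.0.0 - 51.83.255.255) -> Router N
  51.81.0.0/17 (51.81.0.0 - 51.81.127.255) -> Router H
More-specific entries that do NOT match:
  51.81.35.136/30 (51.81.35.136 - 51.81.35.139) does not contain 51.81.35.140
  51.65.35.128/28 (51.65.35.128 - 51.65.35.143) does not contain 51.81.35.140
  51.81.35.160/27 (51.81.35.160 - 51.81.35.191) does not contain 51.81.35.140
  51.89.35.128/26 (51.89.35.128 - 51.89.35.191) does not contain 51.81.35.140
  51.81.0.0/22 (51.81.0.0 - 51.81.3.255) does not contain 51.81.35.140
  50.81.32.0/21 (50.81.32.0 - 50.81.39.255) does not contain 51.81.35.140
  51.83.32.0/20 (51.83.32.0 - 51.83.47.255) does not contain 51.81.35.140
Longest matching prefix is /17 -> next hop Router H.

Router H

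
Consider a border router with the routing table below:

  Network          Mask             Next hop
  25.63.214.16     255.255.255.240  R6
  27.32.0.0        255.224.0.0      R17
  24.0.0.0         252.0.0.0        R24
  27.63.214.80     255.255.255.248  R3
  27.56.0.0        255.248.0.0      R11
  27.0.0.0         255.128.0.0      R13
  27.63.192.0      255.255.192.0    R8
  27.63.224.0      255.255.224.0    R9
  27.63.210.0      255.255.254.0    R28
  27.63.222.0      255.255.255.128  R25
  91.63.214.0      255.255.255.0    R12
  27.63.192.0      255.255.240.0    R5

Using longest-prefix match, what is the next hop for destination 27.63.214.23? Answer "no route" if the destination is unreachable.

Routes whose prefix contains 27.63.214.23:
  24.0.0.0/6 (24.0.0.0 - 27.255.255.255) -> R24
  27.0.0.0/9 (27.0.0.0 - 27.127.255.255) -> R13
  27.32.0.0/11 (27.32.0.0 - 27.63.255.255) -> R17
  27.56.0.0/13 (27.56.0.0 - 27.63.255.255) -> R11
  27.63.192.0/18 (27.63.192.0 - 27.63.255.255) -> R8
More-specific entries that do NOT match:
  27.63.214.80/29 (27.63.214.80 - 27.63.214.87) does not contain 27.63.214.23
  25.63.214.16/28 (25.63.214.16 - 25.63.214.31) does not contain 27.63.214.23
  27.63.222.0/25 (27.63.222.0 - 27.63.222.127) does not contain 27.63.214.23
  91.63.214.0/24 (91.63.214.0 - 91.63.214.255) does not contain 27.63.214.23
  27.63.210.0/23 (27.63.210.0 - 27.63.211.255) does not contain 27.63.214.23
  27.63.192.0/20 (27.63.192.0 - 27.63.207.255) does not contain 27.63.214.23
  27.63.224.0/19 (27.63.224.0 - 27.63.255.255) does not contain 27.63.214.23
Longest matching prefix is /18 -> next hop R8.

R8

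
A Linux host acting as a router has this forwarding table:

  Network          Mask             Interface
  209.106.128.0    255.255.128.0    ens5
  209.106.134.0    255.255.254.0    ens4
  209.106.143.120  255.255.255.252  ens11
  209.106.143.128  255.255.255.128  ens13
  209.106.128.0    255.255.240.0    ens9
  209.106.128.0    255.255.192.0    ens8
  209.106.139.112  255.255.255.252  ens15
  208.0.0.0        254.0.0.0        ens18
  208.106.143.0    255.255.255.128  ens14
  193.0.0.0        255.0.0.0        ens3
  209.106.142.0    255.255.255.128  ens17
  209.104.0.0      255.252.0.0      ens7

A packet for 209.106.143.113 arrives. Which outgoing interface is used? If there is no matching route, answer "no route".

Routes whose prefix contains 209.106.143.113:
  208.0.0.0/7 (208.0.0.0 - 209.255.255.255) -> ens18
  209.104.0.0/14 (209.104.0.0 - 209.107.255.255) -> ens7
  209.106.128.0/17 (209.106.128.0 - 209.106.255.255) -> ens5
  209.106.128.0/18 (209.106.128.0 - 209.106.191.255) -> ens8
  209.106.128.0/20 (209.106.128.0 - 209.106.143.255) -> ens9
More-specific entries that do NOT match:
  209.106.143.120/30 (209.106.143.120 - 209.106.143.123) does not contain 209.106.143.113
  209.106.139.112/30 (209.106.139.112 - 209.106.139.115) does not contain 209.106.143.113
  209.106.143.128/25 (209.106.143.128 - 209.106.143.255) does not contain 209.106.143.113
  208.106.143.0/25 (208.106.143.0 - 208.106.143.127) does not contain 209.106.143.113
  209.106.142.0/25 (209.106.142.0 - 209.106.142.127) does not contain 209.106.143.113
  209.106.134.0/23 (209.106.134.0 - 209.106.135.255) does not contain 209.106.143.113
Longest matching prefix is /20 -> interface ens9.

ens9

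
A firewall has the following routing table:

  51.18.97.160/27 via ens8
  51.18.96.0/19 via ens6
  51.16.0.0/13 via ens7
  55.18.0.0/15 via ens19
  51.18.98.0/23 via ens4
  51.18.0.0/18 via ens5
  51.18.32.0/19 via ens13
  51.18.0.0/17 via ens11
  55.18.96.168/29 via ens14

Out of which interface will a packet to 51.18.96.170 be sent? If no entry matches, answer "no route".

ens6

Routes whose prefix contains 51.18.96.170:
  51.16.0.0/13 (51.16.0.0 - 51.23.255.255) -> ens7
  51.18.0.0/17 (51.18.0.0 - 51.18.127.255) -> ens11
  51.18.96.0/19 (51.18.96.0 - 51.18.127.255) -> ens6
More-specific entries that do NOT match:
  55.18.96.168/29 (55.18.96.168 - 55.18.96.175) does not contain 51.18.96.170
  51.18.97.160/27 (51.18.97.160 - 51.18.97.191) does not contain 51.18.96.170
  51.18.98.0/23 (51.18.98.0 - 51.18.99.255) does not contain 51.18.96.170
Longest matching prefix is /19 -> interface ens6.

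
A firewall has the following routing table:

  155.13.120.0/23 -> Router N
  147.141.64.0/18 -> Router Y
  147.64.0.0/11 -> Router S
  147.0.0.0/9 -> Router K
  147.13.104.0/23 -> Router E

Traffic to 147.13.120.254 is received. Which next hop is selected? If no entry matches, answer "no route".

Router K

Routes whose prefix contains 147.13.120.254:
  147.0.0.0/9 (147.0.0.0 - 147.127.255.255) -> Router K
More-specific entries that do NOT match:
  155.13.120.0/23 (155.13.120.0 - 155.13.121.255) does not contain 147.13.120.254
  147.13.104.0/23 (147.13.104.0 - 147.13.105.255) does not contain 147.13.120.254
  147.141.64.0/18 (147.141.64.0 - 147.141.127.255) does not contain 147.13.120.254
  147.64.0.0/11 (147.64.0.0 - 147.95.255.255) does not contain 147.13.120.254
Longest matching prefix is /9 -> next hop Router K.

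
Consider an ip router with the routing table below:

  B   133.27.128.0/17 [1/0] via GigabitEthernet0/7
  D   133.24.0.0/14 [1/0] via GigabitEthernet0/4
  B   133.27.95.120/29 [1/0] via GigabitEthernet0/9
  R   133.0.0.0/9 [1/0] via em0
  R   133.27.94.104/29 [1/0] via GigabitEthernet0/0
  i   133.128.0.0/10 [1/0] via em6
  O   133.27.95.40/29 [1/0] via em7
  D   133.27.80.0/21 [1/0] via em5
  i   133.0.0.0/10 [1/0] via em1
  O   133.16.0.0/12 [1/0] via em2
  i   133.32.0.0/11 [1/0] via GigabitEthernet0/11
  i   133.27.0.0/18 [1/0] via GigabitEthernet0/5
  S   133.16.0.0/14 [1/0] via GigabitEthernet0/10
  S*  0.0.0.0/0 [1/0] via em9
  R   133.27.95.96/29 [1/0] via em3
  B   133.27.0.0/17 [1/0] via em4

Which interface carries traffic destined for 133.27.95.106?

Routes whose prefix contains 133.27.95.106:
  0.0.0.0/0 (default, matches everything) -> em9
  133.0.0.0/9 (133.0.0.0 - 133.127.255.255) -> em0
  133.0.0.0/10 (133.0.0.0 - 133.63.255.255) -> em1
  133.16.0.0/12 (133.16.0.0 - 133.31.255.255) -> em2
  133.24.0.0/14 (133.24.0.0 - 133.27.255.255) -> GigabitEthernet0/4
  133.27.0.0/17 (133.27.0.0 - 133.27.127.255) -> em4
More-specific entries that do NOT match:
  133.27.95.120/29 (133.27.95.120 - 133.27.95.127) does not contain 133.27.95.106
  133.27.94.104/29 (133.27.94.104 - 133.27.94.111) does not contain 133.27.95.106
  133.27.95.40/29 (133.27.95.40 - 133.27.95.47) does not contain 133.27.95.106
  133.27.95.96/29 (133.27.95.96 - 133.27.95.103) does not contain 133.27.95.106
  133.27.80.0/21 (133.27.80.0 - 133.27.87.255) does not contain 133.27.95.106
  133.27.0.0/18 (133.27.0.0 - 133.27.63.255) does not contain 133.27.95.106
Longest matching prefix is /17 -> interface em4.

em4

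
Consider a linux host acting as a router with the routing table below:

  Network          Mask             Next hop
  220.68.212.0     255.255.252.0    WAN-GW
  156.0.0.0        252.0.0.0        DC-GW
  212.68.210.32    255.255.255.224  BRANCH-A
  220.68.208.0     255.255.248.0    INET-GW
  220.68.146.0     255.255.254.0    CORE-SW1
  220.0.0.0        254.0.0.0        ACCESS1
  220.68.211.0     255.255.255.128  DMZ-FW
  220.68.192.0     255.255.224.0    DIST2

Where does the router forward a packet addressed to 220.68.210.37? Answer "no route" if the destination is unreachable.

INET-GW

Routes whose prefix contains 220.68.210.37:
  220.0.0.0/7 (220.0.0.0 - 221.255.255.255) -> ACCESS1
  220.68.192.0/19 (220.68.192.0 - 220.68.223.255) -> DIST2
  220.68.208.0/21 (220.68.208.0 - 220.68.215.255) -> INET-GW
More-specific entries that do NOT match:
  212.68.210.32/27 (212.68.210.32 - 212.68.210.63) does not contain 220.68.210.37
  220.68.211.0/25 (220.68.211.0 - 220.68.211.127) does not contain 220.68.210.37
  220.68.146.0/23 (220.68.146.0 - 220.68.147.255) does not contain 220.68.210.37
  220.68.212.0/22 (220.68.212.0 - 220.68.215.255) does not contain 220.68.210.37
Longest matching prefix is /21 -> next hop INET-GW.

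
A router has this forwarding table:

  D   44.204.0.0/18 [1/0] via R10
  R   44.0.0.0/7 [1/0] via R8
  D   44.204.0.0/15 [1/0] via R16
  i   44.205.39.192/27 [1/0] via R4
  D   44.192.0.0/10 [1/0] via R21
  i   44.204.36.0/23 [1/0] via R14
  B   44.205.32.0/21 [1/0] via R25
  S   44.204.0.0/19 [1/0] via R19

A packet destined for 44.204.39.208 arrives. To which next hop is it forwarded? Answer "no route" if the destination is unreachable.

Routes whose prefix contains 44.204.39.208:
  44.0.0.0/7 (44.0.0.0 - 45.255.255.255) -> R8
  44.192.0.0/10 (44.192.0.0 - 44.255.255.255) -> R21
  44.204.0.0/15 (44.204.0.0 - 44.205.255.255) -> R16
  44.204.0.0/18 (44.204.0.0 - 44.204.63.255) -> R10
More-specific entries that do NOT match:
  44.205.39.192/27 (44.205.39.192 - 44.205.39.223) does not contain 44.204.39.208
  44.204.36.0/23 (44.204.36.0 - 44.204.37.255) does not contain 44.204.39.208
  44.205.32.0/21 (44.205.32.0 - 44.205.39.255) does not contain 44.204.39.208
  44.204.0.0/19 (44.204.0.0 - 44.204.31.255) does not contain 44.204.39.208
Longest matching prefix is /18 -> next hop R10.

R10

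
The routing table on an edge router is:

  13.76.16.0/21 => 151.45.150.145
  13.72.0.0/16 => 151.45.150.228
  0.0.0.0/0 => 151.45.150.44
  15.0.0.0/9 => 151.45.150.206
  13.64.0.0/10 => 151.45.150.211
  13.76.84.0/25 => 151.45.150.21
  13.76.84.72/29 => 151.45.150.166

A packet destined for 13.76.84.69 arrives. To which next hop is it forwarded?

151.45.150.21

Routes whose prefix contains 13.76.84.69:
  0.0.0.0/0 (default, matches everything) -> 151.45.150.44
  13.64.0.0/10 (13.64.0.0 - 13.127.255.255) -> 151.45.150.211
  13.76.84.0/25 (13.76.84.0 - 13.76.84.127) -> 151.45.150.21
More-specific entries that do NOT match:
  13.76.84.72/29 (13.76.84.72 - 13.76.84.79) does not contain 13.76.84.69
Longest matching prefix is /25 -> next hop 151.45.150.21.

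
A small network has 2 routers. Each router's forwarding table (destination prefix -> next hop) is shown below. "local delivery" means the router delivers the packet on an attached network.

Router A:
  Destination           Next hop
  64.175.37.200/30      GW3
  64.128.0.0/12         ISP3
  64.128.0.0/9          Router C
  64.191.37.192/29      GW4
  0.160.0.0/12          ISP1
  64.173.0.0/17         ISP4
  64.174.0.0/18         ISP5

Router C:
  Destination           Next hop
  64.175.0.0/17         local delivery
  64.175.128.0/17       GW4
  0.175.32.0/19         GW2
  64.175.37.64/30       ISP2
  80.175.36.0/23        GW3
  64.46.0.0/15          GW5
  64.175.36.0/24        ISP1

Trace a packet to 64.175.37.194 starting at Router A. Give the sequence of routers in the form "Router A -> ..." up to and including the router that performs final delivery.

At Router A: longest match for 64.175.37.194 is 64.128.0.0/9 -> Router C
At Router C: longest match for 64.175.37.194 is 64.175.0.0/17 -> local delivery

Router A -> Router C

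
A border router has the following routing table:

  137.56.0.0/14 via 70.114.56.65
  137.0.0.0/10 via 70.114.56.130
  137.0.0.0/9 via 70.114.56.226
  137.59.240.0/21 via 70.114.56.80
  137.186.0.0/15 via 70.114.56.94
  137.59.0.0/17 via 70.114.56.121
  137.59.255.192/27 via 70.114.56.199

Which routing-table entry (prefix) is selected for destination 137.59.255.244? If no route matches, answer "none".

137.56.0.0/14

Entries matching 137.59.255.244:
  137.0.0.0/9 (137.0.0.0 - 137.127.255.255)
  137.0.0.0/10 (137.0.0.0 - 137.63.255.255)
  137.56.0.0/14 (137.56.0.0 - 137.59.255.255)
Most specific is 137.56.0.0/14.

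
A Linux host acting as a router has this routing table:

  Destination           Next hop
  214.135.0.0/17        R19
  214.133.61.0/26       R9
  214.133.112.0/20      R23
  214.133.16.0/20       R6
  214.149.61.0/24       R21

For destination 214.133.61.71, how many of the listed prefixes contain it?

0

No listed prefix contains 214.133.61.71.
Total matching entries: 0.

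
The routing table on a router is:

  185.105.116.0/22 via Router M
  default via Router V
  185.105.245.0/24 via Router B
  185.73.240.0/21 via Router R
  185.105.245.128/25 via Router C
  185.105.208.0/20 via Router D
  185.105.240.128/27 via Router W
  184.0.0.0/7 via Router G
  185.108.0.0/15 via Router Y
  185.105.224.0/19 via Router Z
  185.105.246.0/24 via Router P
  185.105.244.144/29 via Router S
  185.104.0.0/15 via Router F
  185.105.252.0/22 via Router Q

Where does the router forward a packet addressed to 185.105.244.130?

Routes whose prefix contains 185.105.244.130:
  0.0.0.0/0 (default, matches everything) -> Router V
  184.0.0.0/7 (184.0.0.0 - 185.255.255.255) -> Router G
  185.104.0.0/15 (185.104.0.0 - 185.105.255.255) -> Router F
  185.105.224.0/19 (185.105.224.0 - 185.105.255.255) -> Router Z
More-specific entries that do NOT match:
  185.105.244.144/29 (185.105.244.144 - 185.105.244.151) does not contain 185.105.244.130
  185.105.240.128/27 (185.105.240.128 - 185.105.240.159) does not contain 185.105.244.130
  185.105.245.128/25 (185.105.245.128 - 185.105.245.255) does not contain 185.105.244.130
  185.105.245.0/24 (185.105.245.0 - 185.105.245.255) does not contain 185.105.244.130
  185.105.246.0/24 (185.105.246.0 - 185.105.246.255) does not contain 185.105.244.130
  185.105.116.0/22 (185.105.116.0 - 185.105.119.255) does not contain 185.105.244.130
  185.105.252.0/22 (185.105.252.0 - 185.105.255.255) does not contain 185.105.244.130
  185.73.240.0/21 (185.73.240.0 - 185.73.247.255) does not contain 185.105.244.130
  185.105.208.0/20 (185.105.208.0 - 185.105.223.255) does not contain 185.105.244.130
Longest matching prefix is /19 -> next hop Router Z.

Router Z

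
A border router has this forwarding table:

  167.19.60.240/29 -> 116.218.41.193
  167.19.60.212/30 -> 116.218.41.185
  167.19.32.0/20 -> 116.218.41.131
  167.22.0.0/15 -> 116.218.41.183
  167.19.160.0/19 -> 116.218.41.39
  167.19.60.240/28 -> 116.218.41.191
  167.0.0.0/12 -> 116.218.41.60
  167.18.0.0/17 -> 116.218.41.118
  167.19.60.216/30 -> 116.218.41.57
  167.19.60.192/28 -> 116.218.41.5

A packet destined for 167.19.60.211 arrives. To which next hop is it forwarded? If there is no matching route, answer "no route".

No entry's prefix contains 167.19.60.211; there is no default route.

no route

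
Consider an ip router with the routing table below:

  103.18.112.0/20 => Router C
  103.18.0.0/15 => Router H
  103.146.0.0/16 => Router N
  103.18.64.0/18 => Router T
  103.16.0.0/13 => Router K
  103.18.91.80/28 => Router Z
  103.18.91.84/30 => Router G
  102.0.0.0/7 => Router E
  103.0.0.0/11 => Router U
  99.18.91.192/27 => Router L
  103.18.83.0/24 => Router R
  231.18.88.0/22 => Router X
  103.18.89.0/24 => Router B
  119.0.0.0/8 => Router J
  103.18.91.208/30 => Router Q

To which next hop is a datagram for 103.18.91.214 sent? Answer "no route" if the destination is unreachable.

Routes whose prefix contains 103.18.91.214:
  102.0.0.0/7 (102.0.0.0 - 103.255.255.255) -> Router E
  103.0.0.0/11 (103.0.0.0 - 103.31.255.255) -> Router U
  103.16.0.0/13 (103.16.0.0 - 103.23.255.255) -> Router K
  103.18.0.0/15 (103.18.0.0 - 103.19.255.255) -> Router H
  103.18.64.0/18 (103.18.64.0 - 103.18.127.255) -> Router T
More-specific entries that do NOT match:
  103.18.91.84/30 (103.18.91.84 - 103.18.91.87) does not contain 103.18.91.214
  103.18.91.208/30 (103.18.91.208 - 103.18.91.211) does not contain 103.18.91.214
  103.18.91.80/28 (103.18.91.80 - 103.18.91.95) does not contain 103.18.91.214
  99.18.91.192/27 (99.18.91.192 - 99.18.91.223) does not contain 103.18.91.214
  103.18.83.0/24 (103.18.83.0 - 103.18.83.255) does not contain 103.18.91.214
  103.18.89.0/24 (103.18.89.0 - 103.18.89.255) does not contain 103.18.91.214
  231.18.88.0/22 (231.18.88.0 - 231.18.91.255) does not contain 103.18.91.214
  103.18.112.0/20 (103.18.112.0 - 103.18.127.255) does not contain 103.18.91.214
Longest matching prefix is /18 -> next hop Router T.

Router T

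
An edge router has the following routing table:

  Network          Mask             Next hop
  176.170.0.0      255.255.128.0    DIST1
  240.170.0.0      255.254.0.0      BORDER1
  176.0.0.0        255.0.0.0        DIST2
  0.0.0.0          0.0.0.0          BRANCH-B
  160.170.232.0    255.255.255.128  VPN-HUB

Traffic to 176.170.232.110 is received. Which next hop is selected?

Routes whose prefix contains 176.170.232.110:
  0.0.0.0/0 (default, matches everything) -> BRANCH-B
  176.0.0.0/8 (176.0.0.0 - 176.255.255.255) -> DIST2
More-specific entries that do NOT match:
  160.170.232.0/25 (160.170.232.0 - 160.170.232.127) does not contain 176.170.232.110
  176.170.0.0/17 (176.170.0.0 - 176.170.127.255) does not contain 176.170.232.110
  240.170.0.0/15 (240.170.0.0 - 240.171.255.255) does not contain 176.170.232.110
Longest matching prefix is /8 -> next hop DIST2.

DIST2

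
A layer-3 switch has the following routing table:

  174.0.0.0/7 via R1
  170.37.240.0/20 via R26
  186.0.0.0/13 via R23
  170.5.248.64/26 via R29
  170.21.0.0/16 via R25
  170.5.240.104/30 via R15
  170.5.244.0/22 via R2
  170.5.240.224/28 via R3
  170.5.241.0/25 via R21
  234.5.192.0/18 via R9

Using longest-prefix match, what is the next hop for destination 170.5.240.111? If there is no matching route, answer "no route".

No entry's prefix contains 170.5.240.111; there is no default route.

no route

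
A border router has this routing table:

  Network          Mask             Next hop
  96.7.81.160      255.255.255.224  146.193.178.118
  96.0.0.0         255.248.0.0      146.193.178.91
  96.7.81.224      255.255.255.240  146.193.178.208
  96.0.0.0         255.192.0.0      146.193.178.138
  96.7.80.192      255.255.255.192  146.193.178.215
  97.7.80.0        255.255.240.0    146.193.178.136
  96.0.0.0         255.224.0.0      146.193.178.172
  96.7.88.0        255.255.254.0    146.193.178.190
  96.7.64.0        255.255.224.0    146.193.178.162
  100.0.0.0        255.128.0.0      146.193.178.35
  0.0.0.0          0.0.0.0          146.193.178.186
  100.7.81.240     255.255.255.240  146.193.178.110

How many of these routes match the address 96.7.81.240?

5

Prefixes containing 96.7.81.240:
  0.0.0.0/0 (default, matches everything)
  96.0.0.0/10 (96.0.0.0 - 96.63.255.255)
  96.0.0.0/11 (96.0.0.0 - 96.31.255.255)
  96.0.0.0/13 (96.0.0.0 - 96.7.255.255)
  96.7.64.0/19 (96.7.64.0 - 96.7.95.255)
Total matching entries: 5.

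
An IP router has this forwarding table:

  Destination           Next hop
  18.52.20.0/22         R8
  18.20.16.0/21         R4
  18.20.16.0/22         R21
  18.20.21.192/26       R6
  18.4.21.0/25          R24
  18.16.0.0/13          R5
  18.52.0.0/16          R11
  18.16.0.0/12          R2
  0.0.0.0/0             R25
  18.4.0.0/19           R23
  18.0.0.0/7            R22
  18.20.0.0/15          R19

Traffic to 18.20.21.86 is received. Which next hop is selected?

Routes whose prefix contains 18.20.21.86:
  0.0.0.0/0 (default, matches everything) -> R25
  18.0.0.0/7 (18.0.0.0 - 19.255.255.255) -> R22
  18.16.0.0/12 (18.16.0.0 - 18.31.255.255) -> R2
  18.16.0.0/13 (18.16.0.0 - 18.23.255.255) -> R5
  18.20.0.0/15 (18.20.0.0 - 18.21.255.255) -> R19
  18.20.16.0/21 (18.20.16.0 - 18.20.23.255) -> R4
More-specific entries that do NOT match:
  18.20.21.192/26 (18.20.21.192 - 18.20.21.255) does not contain 18.20.21.86
  18.4.21.0/25 (18.4.21.0 - 18.4.21.127) does not contain 18.20.21.86
  18.52.20.0/22 (18.52.20.0 - 18.52.23.255) does not contain 18.20.21.86
  18.20.16.0/22 (18.20.16.0 - 18.20.19.255) does not contain 18.20.21.86
Longest matching prefix is /21 -> next hop R4.

R4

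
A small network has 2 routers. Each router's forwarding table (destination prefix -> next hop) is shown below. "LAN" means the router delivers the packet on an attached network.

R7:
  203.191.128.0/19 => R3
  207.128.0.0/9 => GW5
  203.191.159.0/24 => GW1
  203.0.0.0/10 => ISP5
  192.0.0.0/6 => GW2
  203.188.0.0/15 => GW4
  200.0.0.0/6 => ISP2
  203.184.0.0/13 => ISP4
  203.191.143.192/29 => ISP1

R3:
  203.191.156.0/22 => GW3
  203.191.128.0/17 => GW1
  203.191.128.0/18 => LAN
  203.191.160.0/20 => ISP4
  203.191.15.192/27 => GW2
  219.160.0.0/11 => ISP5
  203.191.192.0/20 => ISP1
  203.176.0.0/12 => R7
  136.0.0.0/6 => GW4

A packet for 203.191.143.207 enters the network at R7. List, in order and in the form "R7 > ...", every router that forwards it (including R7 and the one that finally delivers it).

R7 > R3

At R7: longest match for 203.191.143.207 is 203.191.128.0/19 -> R3
At R3: longest match for 203.191.143.207 is 203.191.128.0/18 -> LAN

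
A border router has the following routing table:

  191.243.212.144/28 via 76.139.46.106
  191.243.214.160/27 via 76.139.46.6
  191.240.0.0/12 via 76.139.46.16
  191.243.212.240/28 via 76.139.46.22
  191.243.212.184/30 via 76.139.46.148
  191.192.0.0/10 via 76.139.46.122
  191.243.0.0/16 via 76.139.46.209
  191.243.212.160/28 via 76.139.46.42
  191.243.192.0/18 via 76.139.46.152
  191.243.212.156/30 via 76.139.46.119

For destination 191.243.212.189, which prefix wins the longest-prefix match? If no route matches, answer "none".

191.243.192.0/18

Entries matching 191.243.212.189:
  191.192.0.0/10 (191.192.0.0 - 191.255.255.255)
  191.240.0.0/12 (191.240.0.0 - 191.255.255.255)
  191.243.0.0/16 (191.243.0.0 - 191.243.255.255)
  191.243.192.0/18 (191.243.192.0 - 191.243.255.255)
Most specific is 191.243.192.0/18.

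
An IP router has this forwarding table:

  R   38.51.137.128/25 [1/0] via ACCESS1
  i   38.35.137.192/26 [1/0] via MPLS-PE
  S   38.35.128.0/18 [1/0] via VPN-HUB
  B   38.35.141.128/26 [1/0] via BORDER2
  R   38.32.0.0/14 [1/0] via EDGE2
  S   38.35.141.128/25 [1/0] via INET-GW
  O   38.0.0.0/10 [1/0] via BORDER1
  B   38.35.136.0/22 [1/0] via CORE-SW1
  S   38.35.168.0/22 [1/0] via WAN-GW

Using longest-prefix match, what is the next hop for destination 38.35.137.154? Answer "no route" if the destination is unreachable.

Routes whose prefix contains 38.35.137.154:
  38.0.0.0/10 (38.0.0.0 - 38.63.255.255) -> BORDER1
  38.32.0.0/14 (38.32.0.0 - 38.35.255.255) -> EDGE2
  38.35.128.0/18 (38.35.128.0 - 38.35.191.255) -> VPN-HUB
  38.35.136.0/22 (38.35.136.0 - 38.35.139.255) -> CORE-SW1
More-specific entries that do NOT match:
  38.35.137.192/26 (38.35.137.192 - 38.35.137.255) does not contain 38.35.137.154
  38.35.141.128/26 (38.35.141.128 - 38.35.141.191) does not contain 38.35.137.154
  38.51.137.128/25 (38.51.137.128 - 38.51.137.255) does not contain 38.35.137.154
  38.35.141.128/25 (38.35.141.128 - 38.35.141.255) does not contain 38.35.137.154
Longest matching prefix is /22 -> next hop CORE-SW1.

CORE-SW1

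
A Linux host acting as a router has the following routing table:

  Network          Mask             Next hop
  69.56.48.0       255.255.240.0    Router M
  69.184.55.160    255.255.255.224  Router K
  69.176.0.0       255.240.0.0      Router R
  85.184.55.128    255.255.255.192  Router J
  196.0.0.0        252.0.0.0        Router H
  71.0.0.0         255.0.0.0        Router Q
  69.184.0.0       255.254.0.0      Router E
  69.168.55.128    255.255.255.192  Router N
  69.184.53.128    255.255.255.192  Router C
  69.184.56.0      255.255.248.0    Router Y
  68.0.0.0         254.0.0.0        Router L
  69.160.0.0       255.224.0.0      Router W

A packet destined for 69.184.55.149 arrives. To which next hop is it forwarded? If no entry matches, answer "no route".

Routes whose prefix contains 69.184.55.149:
  68.0.0.0/7 (68.0.0.0 - 69.255.255.255) -> Router L
  69.160.0.0/11 (69.160.0.0 - 69.191.255.255) -> Router W
  69.176.0.0/12 (69.176.0.0 - 69.191.255.255) -> Router R
  69.184.0.0/15 (69.184.0.0 - 69.185.255.255) -> Router E
More-specific entries that do NOT match:
  69.184.55.160/27 (69.184.55.160 - 69.184.55.191) does not contain 69.184.55.149
  85.184.55.128/26 (85.184.55.128 - 85.184.55.191) does not contain 69.184.55.149
  69.168.55.128/26 (69.168.55.128 - 69.168.55.191) does not contain 69.184.55.149
  69.184.53.128/26 (69.184.53.128 - 69.184.53.191) does not contain 69.184.55.149
  69.184.56.0/21 (69.184.56.0 - 69.184.63.255) does not contain 69.184.55.149
  69.56.48.0/20 (69.56.48.0 - 69.56.63.255) does not contain 69.184.55.149
Longest matching prefix is /15 -> next hop Router E.

Router E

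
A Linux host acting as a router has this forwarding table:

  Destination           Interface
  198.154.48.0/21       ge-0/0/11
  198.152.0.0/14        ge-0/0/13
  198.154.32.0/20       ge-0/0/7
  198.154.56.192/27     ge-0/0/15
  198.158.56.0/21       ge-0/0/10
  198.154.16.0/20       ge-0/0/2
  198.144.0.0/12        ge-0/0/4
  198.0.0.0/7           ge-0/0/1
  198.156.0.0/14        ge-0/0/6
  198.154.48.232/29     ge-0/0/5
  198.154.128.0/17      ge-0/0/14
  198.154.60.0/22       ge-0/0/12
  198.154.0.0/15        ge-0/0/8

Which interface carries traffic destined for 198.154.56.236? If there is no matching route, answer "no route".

Routes whose prefix contains 198.154.56.236:
  198.0.0.0/7 (198.0.0.0 - 199.255.255.255) -> ge-0/0/1
  198.144.0.0/12 (198.144.0.0 - 198.159.255.255) -> ge-0/0/4
  198.152.0.0/14 (198.152.0.0 - 198.155.255.255) -> ge-0/0/13
  198.154.0.0/15 (198.154.0.0 - 198.155.255.255) -> ge-0/0/8
More-specific entries that do NOT match:
  198.154.48.232/29 (198.154.48.232 - 198.154.48.239) does not contain 198.154.56.236
  198.154.56.192/27 (198.154.56.192 - 198.154.56.223) does not contain 198.154.56.236
  198.154.60.0/22 (198.154.60.0 - 198.154.63.255) does not contain 198.154.56.236
  198.154.48.0/21 (198.154.48.0 - 198.154.55.255) does not contain 198.154.56.236
  198.158.56.0/21 (198.158.56.0 - 198.158.63.255) does not contain 198.154.56.236
  198.154.32.0/20 (198.154.32.0 - 198.154.47.255) does not contain 198.154.56.236
  198.154.16.0/20 (198.154.16.0 - 198.154.31.255) does not contain 198.154.56.236
  198.154.128.0/17 (198.154.128.0 - 198.154.255.255) does not contain 198.154.56.236
Longest matching prefix is /15 -> interface ge-0/0/8.

ge-0/0/8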